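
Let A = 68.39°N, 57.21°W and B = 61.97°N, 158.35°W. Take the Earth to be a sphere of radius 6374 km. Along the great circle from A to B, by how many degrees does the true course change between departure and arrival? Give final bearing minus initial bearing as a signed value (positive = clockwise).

Initial bearing θ₁ = atan2(sin Δλ cos φ₂, cos φ₁ sin φ₂ − sin φ₁ cos φ₂ cos Δλ) = 311.61°
Final bearing θ₂ = (initial bearing from the destination back to the start) + 180° = 215.87°
Δθ = θ₂ − θ₁ = -95.7°

-95.7°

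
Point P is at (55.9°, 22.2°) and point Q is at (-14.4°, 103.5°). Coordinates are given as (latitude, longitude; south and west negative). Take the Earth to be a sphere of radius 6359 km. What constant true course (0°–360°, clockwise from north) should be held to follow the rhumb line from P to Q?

Δψ = ln[tan(π/4+φ₂/2)/tan(π/4+φ₁/2)] = -1.4359
Δλ = +1.4190 rad (taken the short way round)
course = atan2(Δλ, Δψ) = 135.34°

135.3°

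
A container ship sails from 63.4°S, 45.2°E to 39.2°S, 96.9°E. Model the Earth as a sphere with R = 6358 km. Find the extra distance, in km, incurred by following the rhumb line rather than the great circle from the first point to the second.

Great circle: cos σ = sin φ₁ sin φ₂ + cos φ₁ cos φ₂ cos Δλ,  σ = 0.6758 rad → d_gc = 4296.9 km
Rhumb line: Δψ = +0.6975, q = Δφ/Δψ = 0.6056, d_rh = R√(Δφ²+q²Δλ²) = 4391.0 km
Excess = 4391.0 − 4296.9 = 94.1 ≈ 94 km

94 km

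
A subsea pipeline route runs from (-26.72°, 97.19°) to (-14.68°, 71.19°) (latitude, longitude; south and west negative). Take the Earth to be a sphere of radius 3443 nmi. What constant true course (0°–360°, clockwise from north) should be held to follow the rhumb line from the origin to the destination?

Meridional parts: M(φ₁)=-0.4842, M(φ₂)=-0.2591 → ΔM = +0.2252;  Δλ = -0.4538 rad
tan C = Δλ / ΔM = -2.0153 → C = 296.39°

296.4°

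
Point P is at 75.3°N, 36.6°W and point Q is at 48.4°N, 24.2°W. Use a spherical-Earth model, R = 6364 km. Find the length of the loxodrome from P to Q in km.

Δψ = ln[tan(π/4+φ₂/2)/tan(π/4+φ₁/2)] = -1.0801;  Δφ = -0.4695 rad,  Δλ = +0.2164 rad
q = Δφ/Δψ = 0.4347
d = R·√(Δφ² + q²Δλ²) = 6364·0.47883 = 3047 km

3047 km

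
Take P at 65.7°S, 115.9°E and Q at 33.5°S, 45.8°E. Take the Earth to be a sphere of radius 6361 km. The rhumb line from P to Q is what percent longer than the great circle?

Great circle: σ = 0.9023 rad → d_gc = Rσ = 5739.3 km
Rhumb: Δφ = +0.5620, Δλ = -1.2235, Δψ = +0.9146, q = Δφ/Δψ = 0.6145 → d_rh = R√(Δφ²+q²Δλ²) = 5970.7 km
Excess = (5970.7 − 5739.3) / 5739.3 = 231.4 / 5739.3 = 4.03% ≈ 4.0%

4.0%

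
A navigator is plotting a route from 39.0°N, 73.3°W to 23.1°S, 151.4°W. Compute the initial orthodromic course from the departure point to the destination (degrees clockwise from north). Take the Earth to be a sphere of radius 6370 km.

θ = atan2( sin Δλ·cos φ₂ ,  cos φ₁ sin φ₂ − sin φ₁ cos φ₂ cos Δλ )
  = atan2(-0.9001, -0.4243) = 244.76°

244.8°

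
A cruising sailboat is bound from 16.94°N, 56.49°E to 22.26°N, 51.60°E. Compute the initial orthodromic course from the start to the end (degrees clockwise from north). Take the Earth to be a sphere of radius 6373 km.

319.9°

N = sin Δλ·cos φ₂ = -0.0789;  D = cos φ₁ sin φ₂ − sin φ₁ cos φ₂ cos Δλ = +0.0937
initial course = atan2(N, D) = 319.90°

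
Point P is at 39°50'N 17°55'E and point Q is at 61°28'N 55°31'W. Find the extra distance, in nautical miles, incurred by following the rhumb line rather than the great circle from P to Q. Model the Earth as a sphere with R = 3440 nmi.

Great circle: cos σ = sin φ₁ sin φ₂ + cos φ₁ cos φ₂ cos Δλ,  σ = 0.8402 rad → d_gc = 2890.2 nmi
Rhumb line: Δψ = +0.6102, q = Δφ/Δψ = 0.6188, d_rh = R√(Δφ²+q²Δλ²) = 3021.4 nmi
Excess = 3021.4 − 2890.2 = 131.2 ≈ 131 nmi

131 nmi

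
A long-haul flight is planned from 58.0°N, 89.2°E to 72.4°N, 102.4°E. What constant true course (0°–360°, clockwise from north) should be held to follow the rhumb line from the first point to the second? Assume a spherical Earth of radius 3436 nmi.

20.5°

Meridional parts: M(φ₁)=+1.2492, M(φ₂)=+1.8656 → ΔM = +0.6164;  Δλ = +0.2304 rad
tan C = Δλ / ΔM = +0.3738 → C = 20.49°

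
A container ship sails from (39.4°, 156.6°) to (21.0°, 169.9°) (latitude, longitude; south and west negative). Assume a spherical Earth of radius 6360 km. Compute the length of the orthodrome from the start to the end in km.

2402 km

cos σ = sin φ₁ sin φ₂ + cos φ₁ cos φ₂ cos Δλ
      = sin(39.40°)sin(21.00°) + cos(39.40°)cos(21.00°)cos(13.30°) = 0.9295
σ = 21.639° → d = Rσ = 6360·0.37767 = 2402 km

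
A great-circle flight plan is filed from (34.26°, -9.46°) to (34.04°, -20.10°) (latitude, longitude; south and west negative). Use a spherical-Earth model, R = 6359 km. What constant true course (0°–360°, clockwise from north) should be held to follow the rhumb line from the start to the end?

268.6°

Δψ = ln[tan(π/4+φ₂/2)/tan(π/4+φ₁/2)] = -0.0046
Δλ = -0.1857 rad (taken the short way round)
course = atan2(Δλ, Δψ) = 268.57°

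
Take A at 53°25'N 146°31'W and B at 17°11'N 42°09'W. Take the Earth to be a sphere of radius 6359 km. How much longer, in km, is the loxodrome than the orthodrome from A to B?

Great circle: cos σ = sin φ₁ sin φ₂ + cos φ₁ cos φ₂ cos Δλ,  σ = 1.4747 rad → d_gc = 9377.6 km
Rhumb line: Δψ = -0.8025, q = Δφ/Δψ = 0.7881, d_rh = R√(Δφ²+q²Δλ²) = 9974.7 km
Excess = 9974.7 − 9377.6 = 597.1 ≈ 597 km

597 km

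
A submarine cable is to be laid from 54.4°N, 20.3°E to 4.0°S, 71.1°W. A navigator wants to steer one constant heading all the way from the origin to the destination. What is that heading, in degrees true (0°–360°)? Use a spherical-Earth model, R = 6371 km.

232.9°

Δψ = ln[tan(π/4+φ₂/2)/tan(π/4+φ₁/2)] = -1.2060
Δλ = -1.5952 rad (taken the short way round)
course = atan2(Δλ, Δψ) = 232.91°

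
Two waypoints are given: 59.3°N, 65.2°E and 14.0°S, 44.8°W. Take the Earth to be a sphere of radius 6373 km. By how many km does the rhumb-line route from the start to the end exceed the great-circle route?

Great circle: cos σ = sin φ₁ sin φ₂ + cos φ₁ cos φ₂ cos Δλ,  σ = 1.9578 rad → d_gc = 12477.3 km
Rhumb line: Δψ = -1.5396, q = Δφ/Δψ = 0.8310, d_rh = R√(Δφ²+q²Δλ²) = 13032.3 km
Excess = 13032.3 − 12477.3 = 555.0 ≈ 555 km

555 km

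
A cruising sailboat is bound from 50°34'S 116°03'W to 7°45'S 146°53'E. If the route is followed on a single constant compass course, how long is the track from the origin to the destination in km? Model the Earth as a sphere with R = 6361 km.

10217 km

Δψ = ln[tan(π/4+φ₂/2)/tan(π/4+φ₁/2)] = +0.8905;  Δφ = +0.7473 rad,  Δλ = -1.6941 rad
q = Δφ/Δψ = 0.8392
d = R·√(Δφ² + q²Δλ²) = 6361·1.60615 = 10217 km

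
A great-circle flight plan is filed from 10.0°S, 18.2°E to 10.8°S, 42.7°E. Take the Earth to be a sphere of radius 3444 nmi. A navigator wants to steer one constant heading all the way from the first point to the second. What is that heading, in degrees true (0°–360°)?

Meridional parts: M(φ₁)=-0.1754, M(φ₂)=-0.1896 → ΔM = -0.0142;  Δλ = +0.4276 rad
tan C = Δλ / ΔM = -30.1216 → C = 91.90°

91.9°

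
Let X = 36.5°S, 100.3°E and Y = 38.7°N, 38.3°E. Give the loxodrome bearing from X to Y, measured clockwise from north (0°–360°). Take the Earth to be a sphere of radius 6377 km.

322.7°

Δψ = ln[tan(π/4+φ₂/2)/tan(π/4+φ₁/2)] = +1.4187
Δλ = -1.0821 rad (taken the short way round)
course = atan2(Δλ, Δψ) = 322.66°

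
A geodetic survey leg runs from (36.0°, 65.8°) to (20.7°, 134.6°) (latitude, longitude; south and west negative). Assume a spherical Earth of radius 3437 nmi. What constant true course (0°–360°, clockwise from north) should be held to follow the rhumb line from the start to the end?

Δψ = ln[tan(π/4+φ₂/2)/tan(π/4+φ₁/2)] = -0.3049
Δλ = +1.2008 rad (taken the short way round)
course = atan2(Δλ, Δψ) = 104.25°

104.2°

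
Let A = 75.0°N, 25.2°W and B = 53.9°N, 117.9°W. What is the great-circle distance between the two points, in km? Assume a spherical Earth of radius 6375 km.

4378 km

cos σ = sin φ₁ sin φ₂ + cos φ₁ cos φ₂ cos Δλ
      = sin(75.00°)sin(53.90°) + cos(75.00°)cos(53.90°)cos(-92.70°) = 0.7733
σ = 39.351° → d = Rσ = 6375·0.68681 = 4378 km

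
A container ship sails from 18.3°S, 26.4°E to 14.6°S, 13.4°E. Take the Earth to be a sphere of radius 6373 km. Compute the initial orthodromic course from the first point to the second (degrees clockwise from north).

θ = atan2( sin Δλ·cos φ₂ ,  cos φ₁ sin φ₂ − sin φ₁ cos φ₂ cos Δλ )
  = atan2(-0.2177, +0.0567) = 284.61°

284.6°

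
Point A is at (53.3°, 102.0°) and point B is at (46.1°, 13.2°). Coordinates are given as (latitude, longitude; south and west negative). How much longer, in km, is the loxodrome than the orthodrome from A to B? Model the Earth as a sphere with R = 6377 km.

406 km

Great circle: cos σ = sin φ₁ sin φ₂ + cos φ₁ cos φ₂ cos Δλ,  σ = 0.9442 rad → d_gc = 6021.1 km
Rhumb line: Δψ = -0.1948, q = Δφ/Δψ = 0.6452, d_rh = R√(Δφ²+q²Δλ²) = 6426.7 km
Excess = 6426.7 − 6021.1 = 405.6 ≈ 406 km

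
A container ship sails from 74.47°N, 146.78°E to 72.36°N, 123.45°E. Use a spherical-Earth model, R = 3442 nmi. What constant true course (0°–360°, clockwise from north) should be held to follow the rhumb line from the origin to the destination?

252.4°

Δψ = ln[tan(π/4+φ₂/2)/tan(π/4+φ₁/2)] = -0.1292
Δλ = -0.4072 rad (taken the short way round)
course = atan2(Δλ, Δψ) = 252.40°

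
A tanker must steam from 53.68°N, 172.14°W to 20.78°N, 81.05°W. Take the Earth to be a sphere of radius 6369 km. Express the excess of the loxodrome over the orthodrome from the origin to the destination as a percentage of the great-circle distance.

Great circle: σ = 1.2919 rad → d_gc = Rσ = 8227.9 km
Rhumb: Δφ = -0.5742, Δλ = +1.5898, Δψ = -0.7438, q = Δφ/Δψ = 0.7720 → d_rh = R√(Δφ²+q²Δλ²) = 8630.0 km
Excess = (8630.0 − 8227.9) / 8227.9 = 402.1 / 8227.9 = 4.89% ≈ 4.9%

4.9%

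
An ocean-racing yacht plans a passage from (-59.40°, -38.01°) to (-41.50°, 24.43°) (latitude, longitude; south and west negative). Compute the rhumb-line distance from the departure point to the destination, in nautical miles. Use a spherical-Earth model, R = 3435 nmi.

2579 nmi

Rhumb course C = atan2(Δλ, Δψ) with Δψ = ln[tan(π/4+φ₂/2)/tan(π/4+φ₁/2)] = +0.4987, Δλ = +1.0898 → C = 65.41°
d = R·|Δφ| / |cos C| = 3435·0.31241 / 0.41614 = 2579 nmi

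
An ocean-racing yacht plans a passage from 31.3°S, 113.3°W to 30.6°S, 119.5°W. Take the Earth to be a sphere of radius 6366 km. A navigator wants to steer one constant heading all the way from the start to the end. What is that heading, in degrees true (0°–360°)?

Δψ = ln[tan(π/4+φ₂/2)/tan(π/4+φ₁/2)] = +0.0142
Δλ = -0.1082 rad (taken the short way round)
course = atan2(Δλ, Δψ) = 277.50°

277.5°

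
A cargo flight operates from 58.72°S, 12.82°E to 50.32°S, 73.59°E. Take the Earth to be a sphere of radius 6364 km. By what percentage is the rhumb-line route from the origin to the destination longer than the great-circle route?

3.3%

Great circle: σ = 0.6100 rad → d_gc = Rσ = 3882.2 km
Rhumb: Δφ = +0.1466, Δλ = +1.0606, Δψ = +0.2537, q = Δφ/Δψ = 0.5778 → d_rh = R√(Δφ²+q²Δλ²) = 4010.4 km
Excess = (4010.4 − 3882.2) / 3882.2 = 128.2 / 3882.2 = 3.30% ≈ 3.3%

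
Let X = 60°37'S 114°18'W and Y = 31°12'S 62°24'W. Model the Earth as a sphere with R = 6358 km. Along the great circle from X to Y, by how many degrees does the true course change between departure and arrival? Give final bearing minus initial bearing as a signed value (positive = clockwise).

-39.7°

At departure: θ₁ = atan2(sin Δλ cos φ₂, cos φ₁ sin φ₂ − sin φ₁ cos φ₂ cos Δλ) = 73.01°
At arrival: θ₂ = atan2(sin Δλ cos φ₁, −cos φ₂ sin φ₁ + sin φ₂ cos φ₁ cos Δλ) = 33.27°
Δθ = θ₂ − θ₁ = -39.7°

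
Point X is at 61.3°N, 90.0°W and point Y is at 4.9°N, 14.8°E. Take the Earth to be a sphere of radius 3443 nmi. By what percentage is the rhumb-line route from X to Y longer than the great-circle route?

Great circle: σ = 1.6181 rad → d_gc = Rσ = 5571.2 nmi
Rhumb: Δφ = -0.9844, Δλ = +1.8291, Δψ = -1.2776, q = Δφ/Δψ = 0.7705 → d_rh = R√(Δφ²+q²Δλ²) = 5918.5 nmi
Excess = (5918.5 − 5571.2) / 5571.2 = 347.3 / 5571.2 = 6.23% ≈ 6.2%

6.2%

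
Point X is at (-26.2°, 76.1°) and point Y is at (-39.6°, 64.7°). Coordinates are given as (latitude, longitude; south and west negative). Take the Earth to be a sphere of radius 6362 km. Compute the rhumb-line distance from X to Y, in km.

Δψ = ln[tan(π/4+φ₂/2)/tan(π/4+φ₁/2)] = -0.2797;  Δφ = -0.2339 rad,  Δλ = -0.1990 rad
q = Δφ/Δψ = 0.8361
d = R·√(Δφ² + q²Δλ²) = 6362·0.28700 = 1826 km

1826 km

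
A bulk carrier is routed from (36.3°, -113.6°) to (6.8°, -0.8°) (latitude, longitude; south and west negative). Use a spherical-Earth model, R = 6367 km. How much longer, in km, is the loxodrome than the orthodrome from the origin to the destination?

Great circle: cos σ = sin φ₁ sin φ₂ + cos φ₁ cos φ₂ cos Δλ,  σ = 1.8132 rad → d_gc = 11544.5 km
Rhumb line: Δψ = -0.5618, q = Δφ/Δψ = 0.9165, d_rh = R√(Δφ²+q²Δλ²) = 11946.5 km
Excess = 11946.5 − 11544.5 = 402.0 ≈ 402 km

402 km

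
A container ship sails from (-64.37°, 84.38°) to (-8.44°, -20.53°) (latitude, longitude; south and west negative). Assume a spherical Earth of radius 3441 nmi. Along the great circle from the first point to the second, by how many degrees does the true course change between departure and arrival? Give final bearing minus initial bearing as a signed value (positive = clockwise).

+82.3°

At departure: θ₁ = atan2(sin Δλ cos φ₂, cos φ₁ sin φ₂ − sin φ₁ cos φ₂ cos Δλ) = 252.96°
At arrival: θ₂ = atan2(sin Δλ cos φ₁, −cos φ₂ sin φ₁ + sin φ₂ cos φ₁ cos Δλ) = 335.29°
Δθ = θ₂ − θ₁ = +82.3°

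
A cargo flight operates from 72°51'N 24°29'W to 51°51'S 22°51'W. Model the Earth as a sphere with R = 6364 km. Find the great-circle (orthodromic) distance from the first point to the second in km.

13851 km

cos σ = sin φ₁ sin φ₂ + cos φ₁ cos φ₂ cos Δλ
      = sin(72.85°)sin(-51.85°) + cos(72.85°)cos(-51.85°)cos(1.63°) = -0.5694
σ = 124.705° → d = Rσ = 6364·2.17652 = 13851 km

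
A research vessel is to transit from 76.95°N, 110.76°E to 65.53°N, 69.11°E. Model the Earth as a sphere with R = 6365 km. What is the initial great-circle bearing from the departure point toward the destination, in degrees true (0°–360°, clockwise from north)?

N = sin Δλ·cos φ₂ = -0.2753;  D = cos φ₁ sin φ₂ − sin φ₁ cos φ₂ cos Δλ = -0.0960
initial course = atan2(N, D) = 250.77°

250.8°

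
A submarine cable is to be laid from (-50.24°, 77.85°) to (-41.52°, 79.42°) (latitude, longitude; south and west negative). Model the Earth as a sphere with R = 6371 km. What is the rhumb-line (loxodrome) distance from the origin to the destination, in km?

977 km

Δψ = ln[tan(π/4+φ₂/2)/tan(π/4+φ₁/2)] = +0.2193;  Δφ = +0.1522 rad,  Δλ = +0.0274 rad
q = Δφ/Δψ = 0.6941
d = R·√(Δφ² + q²Δλ²) = 6371·0.15338 = 977 km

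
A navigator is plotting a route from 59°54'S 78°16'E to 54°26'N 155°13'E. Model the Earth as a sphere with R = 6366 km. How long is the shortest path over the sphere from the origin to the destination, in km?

14403 km

cos σ = sin φ₁ sin φ₂ + cos φ₁ cos φ₂ cos Δλ
      = sin(-59.90°)sin(54.43°) + cos(-59.90°)cos(54.43°)cos(76.95°) = -0.6379
σ = 129.634° → d = Rσ = 6366·2.26254 = 14403 km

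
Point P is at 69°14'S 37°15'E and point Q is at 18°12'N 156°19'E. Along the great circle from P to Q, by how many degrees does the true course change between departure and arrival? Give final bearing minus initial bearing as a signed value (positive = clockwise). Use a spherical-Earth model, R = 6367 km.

-90.7°

Initial bearing θ₁ = atan2(sin Δλ cos φ₂, cos φ₁ sin φ₂ − sin φ₁ cos φ₂ cos Δλ) = 111.12°
Final bearing θ₂ = (initial bearing from the destination back to the start) + 180° = 20.37°
Δθ = θ₂ − θ₁ = -90.7°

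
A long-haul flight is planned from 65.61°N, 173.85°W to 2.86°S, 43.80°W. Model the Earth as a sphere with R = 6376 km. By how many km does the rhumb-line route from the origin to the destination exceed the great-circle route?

Great circle: cos σ = sin φ₁ sin φ₂ + cos φ₁ cos φ₂ cos Δλ,  σ = 1.8869 rad → d_gc = 12030.6 km
Rhumb line: Δψ = -1.5819, q = Δφ/Δψ = 0.7554, d_rh = R√(Δφ²+q²Δλ²) = 13326.2 km
Excess = 13326.2 − 12030.6 = 1295.6 ≈ 1296 km

1296 km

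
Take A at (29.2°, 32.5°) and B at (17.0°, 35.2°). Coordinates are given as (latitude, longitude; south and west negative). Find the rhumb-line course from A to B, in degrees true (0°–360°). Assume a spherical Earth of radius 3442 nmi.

168.5°

Δψ = ln[tan(π/4+φ₂/2)/tan(π/4+φ₁/2)] = -0.2321
Δλ = +0.0471 rad (taken the short way round)
course = atan2(Δλ, Δψ) = 168.52°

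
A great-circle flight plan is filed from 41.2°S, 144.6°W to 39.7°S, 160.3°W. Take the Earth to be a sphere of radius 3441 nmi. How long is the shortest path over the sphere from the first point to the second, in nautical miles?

cos σ = sin φ₁ sin φ₂ + cos φ₁ cos φ₂ cos Δλ
      = sin(-41.20°)sin(-39.70°) + cos(-41.20°)cos(-39.70°)cos(-15.70°) = 0.9781
σ = 12.024° → d = Rσ = 3441·0.20986 = 722 nmi

722 nmi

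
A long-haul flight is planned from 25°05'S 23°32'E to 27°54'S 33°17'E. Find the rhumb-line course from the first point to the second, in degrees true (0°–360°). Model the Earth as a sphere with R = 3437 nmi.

107.9°

Δψ = ln[tan(π/4+φ₂/2)/tan(π/4+φ₁/2)] = -0.0549
Δλ = +0.1702 rad (taken the short way round)
course = atan2(Δλ, Δψ) = 107.89°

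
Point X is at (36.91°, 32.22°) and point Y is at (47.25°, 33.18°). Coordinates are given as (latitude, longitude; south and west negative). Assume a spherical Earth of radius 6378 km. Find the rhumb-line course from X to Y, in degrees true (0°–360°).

3.9°

Meridional parts: M(φ₁)=+0.6940, M(φ₂)=+0.9380 → ΔM = +0.2440;  Δλ = +0.0168 rad
tan C = Δλ / ΔM = +0.0687 → C = 3.93°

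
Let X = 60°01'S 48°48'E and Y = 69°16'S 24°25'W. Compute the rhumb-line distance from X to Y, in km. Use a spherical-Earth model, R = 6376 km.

Δψ = ln[tan(π/4+φ₂/2)/tan(π/4+φ₁/2)] = -0.3811;  Δφ = -0.1614 rad,  Δλ = -1.2779 rad
q = Δφ/Δψ = 0.4236
d = R·√(Δφ² + q²Δλ²) = 6376·0.56490 = 3602 km

3602 km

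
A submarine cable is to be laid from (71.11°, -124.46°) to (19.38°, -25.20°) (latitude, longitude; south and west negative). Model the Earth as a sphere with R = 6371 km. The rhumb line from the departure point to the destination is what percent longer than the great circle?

Great circle: σ = 1.3028 rad → d_gc = Rσ = 8300.0 km
Rhumb: Δφ = -0.9029, Δλ = +1.7324, Δψ = -1.4487, q = Δφ/Δψ = 0.6232 → d_rh = R√(Δφ²+q²Δλ²) = 8966.6 km
Excess = (8966.6 − 8300.0) / 8300.0 = 666.6 / 8300.0 = 8.03% ≈ 8.0%

8.0%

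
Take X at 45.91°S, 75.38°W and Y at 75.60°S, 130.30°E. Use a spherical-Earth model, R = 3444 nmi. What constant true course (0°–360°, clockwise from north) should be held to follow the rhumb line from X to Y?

Meridional parts: M(φ₁)=-0.9040, M(φ₂)=-2.0689 → ΔM = -1.1648;  Δλ = -2.6934 rad
tan C = Δλ / ΔM = +2.3122 → C = 246.61°

246.6°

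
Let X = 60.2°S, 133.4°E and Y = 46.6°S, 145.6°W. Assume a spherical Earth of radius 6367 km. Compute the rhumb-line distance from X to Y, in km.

Δψ = ln[tan(π/4+φ₂/2)/tan(π/4+φ₁/2)] = +0.4025;  Δφ = +0.2374 rad,  Δλ = +1.4137 rad
q = Δφ/Δψ = 0.5897
d = R·√(Δφ² + q²Δλ²) = 6367·0.86678 = 5519 km

5519 km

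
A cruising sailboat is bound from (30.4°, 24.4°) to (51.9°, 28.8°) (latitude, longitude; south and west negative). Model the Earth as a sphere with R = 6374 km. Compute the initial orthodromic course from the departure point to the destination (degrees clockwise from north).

7.3°

N = sin Δλ·cos φ₂ = +0.0473;  D = cos φ₁ sin φ₂ − sin φ₁ cos φ₂ cos Δλ = +0.3674
initial course = atan2(N, D) = 7.34°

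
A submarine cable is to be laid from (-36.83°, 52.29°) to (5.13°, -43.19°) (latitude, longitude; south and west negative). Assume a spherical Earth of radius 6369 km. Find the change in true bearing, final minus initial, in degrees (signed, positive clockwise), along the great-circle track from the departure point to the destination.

At departure: θ₁ = atan2(sin Δλ cos φ₂, cos φ₁ sin φ₂ − sin φ₁ cos φ₂ cos Δλ) = 270.84°
At arrival: θ₂ = atan2(sin Δλ cos φ₁, −cos φ₂ sin φ₁ + sin φ₂ cos φ₁ cos Δλ) = 306.53°
Δθ = θ₂ − θ₁ = +35.7°

+35.7°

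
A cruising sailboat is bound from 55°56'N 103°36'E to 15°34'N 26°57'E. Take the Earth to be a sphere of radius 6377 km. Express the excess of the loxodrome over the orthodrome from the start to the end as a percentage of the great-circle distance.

Great circle: σ = 1.2165 rad → d_gc = Rσ = 7757.8 km
Rhumb: Δφ = -0.7045, Δλ = -1.3378, Δψ = -0.9079, q = Δφ/Δψ = 0.7760 → d_rh = R√(Δφ²+q²Δλ²) = 8000.9 km
Excess = (8000.9 − 7757.8) / 7757.8 = 243.1 / 7757.8 = 3.13% ≈ 3.1%

3.1%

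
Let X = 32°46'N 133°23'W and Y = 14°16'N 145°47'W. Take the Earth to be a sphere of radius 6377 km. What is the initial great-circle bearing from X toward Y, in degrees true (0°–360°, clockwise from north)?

N = sin Δλ·cos φ₂ = -0.2081;  D = cos φ₁ sin φ₂ − sin φ₁ cos φ₂ cos Δλ = -0.3051
initial course = atan2(N, D) = 214.30°

214.3°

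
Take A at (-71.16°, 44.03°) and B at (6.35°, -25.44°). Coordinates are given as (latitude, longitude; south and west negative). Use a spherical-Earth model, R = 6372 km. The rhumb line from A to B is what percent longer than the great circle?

Great circle: σ = 1.5629 rad → d_gc = Rσ = 9958.9 km
Rhumb: Δφ = +1.3528, Δλ = -1.2125, Δψ = +1.9074, q = Δφ/Δψ = 0.7092 → d_rh = R√(Δφ²+q²Δλ²) = 10214.3 km
Excess = (10214.3 − 9958.9) / 9958.9 = 255.4 / 9958.9 = 2.56% ≈ 2.6%

2.6%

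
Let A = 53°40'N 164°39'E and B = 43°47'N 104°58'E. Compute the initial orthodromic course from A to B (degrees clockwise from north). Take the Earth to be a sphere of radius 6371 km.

280.6°

θ = atan2( sin Δλ·cos φ₂ ,  cos φ₁ sin φ₂ − sin φ₁ cos φ₂ cos Δλ )
  = atan2(-0.6232, +0.1164) = 280.58°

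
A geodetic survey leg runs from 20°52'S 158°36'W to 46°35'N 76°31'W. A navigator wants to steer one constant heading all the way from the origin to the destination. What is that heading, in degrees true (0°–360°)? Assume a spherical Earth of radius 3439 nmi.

Δψ = ln[tan(π/4+φ₂/2)/tan(π/4+φ₁/2)] = +1.2935
Δλ = +1.4326 rad (taken the short way round)
course = atan2(Δλ, Δψ) = 47.92°

47.9°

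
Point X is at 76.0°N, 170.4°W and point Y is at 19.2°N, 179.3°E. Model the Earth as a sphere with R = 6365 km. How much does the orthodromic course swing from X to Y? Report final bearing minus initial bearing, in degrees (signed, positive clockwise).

At departure: θ₁ = atan2(sin Δλ cos φ₂, cos φ₁ sin φ₂ − sin φ₁ cos φ₂ cos Δλ) = 191.61°
At arrival: θ₂ = atan2(sin Δλ cos φ₁, −cos φ₂ sin φ₁ + sin φ₂ cos φ₁ cos Δλ) = 182.95°
Δθ = θ₂ − θ₁ = -8.7°

-8.7°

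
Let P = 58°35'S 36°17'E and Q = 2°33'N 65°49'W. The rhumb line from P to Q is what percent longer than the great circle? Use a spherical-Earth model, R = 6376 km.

4.7%

Great circle: σ = 1.7185 rad → d_gc = Rσ = 10956.9 km
Rhumb: Δφ = +1.0670, Δλ = -1.7820, Δψ = +1.3131, q = Δφ/Δψ = 0.8126 → d_rh = R√(Δφ²+q²Δλ²) = 11468.3 km
Excess = (11468.3 − 10956.9) / 10956.9 = 511.4 / 10956.9 = 4.67% ≈ 4.7%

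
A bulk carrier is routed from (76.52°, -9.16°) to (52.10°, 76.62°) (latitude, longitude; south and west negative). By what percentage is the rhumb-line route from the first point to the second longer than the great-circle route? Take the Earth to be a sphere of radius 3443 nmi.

8.1%

Great circle: σ = 0.6795 rad → d_gc = Rσ = 2339.5 nmi
Rhumb: Δφ = -0.4262, Δλ = +1.4971, Δψ = -1.0665, q = Δφ/Δψ = 0.3996 → d_rh = R√(Δφ²+q²Δλ²) = 2529.1 nmi
Excess = (2529.1 − 2339.5) / 2339.5 = 189.6 / 2339.5 = 8.10% ≈ 8.1%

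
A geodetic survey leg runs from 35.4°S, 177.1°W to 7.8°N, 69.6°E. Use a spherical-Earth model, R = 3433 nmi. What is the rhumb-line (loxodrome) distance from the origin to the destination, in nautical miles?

6917 nmi

Δψ = ln[tan(π/4+φ₂/2)/tan(π/4+φ₁/2)] = +0.7979;  Δφ = +0.7540 rad,  Δλ = -1.9775 rad
q = Δφ/Δψ = 0.9449
d = R·√(Δφ² + q²Δλ²) = 3433·2.01491 = 6917 nmi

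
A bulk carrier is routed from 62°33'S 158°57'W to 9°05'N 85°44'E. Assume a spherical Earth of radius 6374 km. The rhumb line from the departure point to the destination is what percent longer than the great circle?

6.4%

Great circle: σ = 1.9121 rad → d_gc = Rσ = 12187.9 km
Rhumb: Δφ = +1.2502, Δλ = -2.0127, Δψ = +1.5688, q = Δφ/Δψ = 0.7969 → d_rh = R√(Δφ²+q²Δλ²) = 12962.5 km
Excess = (12962.5 − 12187.9) / 12187.9 = 774.6 / 12187.9 = 6.36% ≈ 6.4%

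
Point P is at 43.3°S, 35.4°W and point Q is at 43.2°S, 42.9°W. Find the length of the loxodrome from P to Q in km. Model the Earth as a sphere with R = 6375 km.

Δψ = ln[tan(π/4+φ₂/2)/tan(π/4+φ₁/2)] = +0.0024;  Δφ = +0.0017 rad,  Δλ = -0.1309 rad
q = Δφ/Δψ = 0.7284
d = R·√(Δφ² + q²Δλ²) = 6375·0.09536 = 608 km

608 km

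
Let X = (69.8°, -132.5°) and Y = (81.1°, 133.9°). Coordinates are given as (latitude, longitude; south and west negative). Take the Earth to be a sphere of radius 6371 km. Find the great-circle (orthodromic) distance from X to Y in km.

2503 km

Haversine: a = sin²(Δφ/2)+cos φ₁ cos φ₂ sin²(Δλ/2) = 0.03808;  σ = 2·atan2(√a,√(1−a))
σ = 22.506° → d = Rσ = 6371·0.39280 = 2503 km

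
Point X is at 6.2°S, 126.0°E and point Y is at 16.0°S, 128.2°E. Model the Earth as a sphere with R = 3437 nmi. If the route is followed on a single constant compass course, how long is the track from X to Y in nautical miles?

Rhumb course C = atan2(Δλ, Δψ) with Δψ = ln[tan(π/4+φ₂/2)/tan(π/4+φ₁/2)] = -0.1745, Δλ = +0.0384 → C = 167.59°
d = R·|Δφ| / |cos C| = 3437·0.17104 / 0.97664 = 602 nmi

602 nmi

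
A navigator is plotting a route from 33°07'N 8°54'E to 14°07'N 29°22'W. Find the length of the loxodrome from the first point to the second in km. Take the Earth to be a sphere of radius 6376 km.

4416 km

Δψ = ln[tan(π/4+φ₂/2)/tan(π/4+φ₁/2)] = -0.3642;  Δφ = -0.3316 rad,  Δλ = -0.6679 rad
q = Δφ/Δψ = 0.9104
d = R·√(Δφ² + q²Δλ²) = 6376·0.69260 = 4416 km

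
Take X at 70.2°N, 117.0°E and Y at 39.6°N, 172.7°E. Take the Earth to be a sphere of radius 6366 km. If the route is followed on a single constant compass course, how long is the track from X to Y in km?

Δψ = ln[tan(π/4+φ₂/2)/tan(π/4+φ₁/2)] = -0.9918;  Δφ = -0.5341 rad,  Δλ = +0.9721 rad
q = Δφ/Δψ = 0.5385
d = R·√(Δφ² + q²Δλ²) = 6366·0.74783 = 4761 km

4761 km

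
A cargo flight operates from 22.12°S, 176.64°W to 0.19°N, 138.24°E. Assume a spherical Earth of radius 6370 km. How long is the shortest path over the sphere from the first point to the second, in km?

5478 km

Haversine: a = sin²(Δφ/2)+cos φ₁ cos φ₂ sin²(Δλ/2) = 0.17378;  σ = 2·atan2(√a,√(1−a))
σ = 49.274° → d = Rσ = 6370·0.86000 = 5478 km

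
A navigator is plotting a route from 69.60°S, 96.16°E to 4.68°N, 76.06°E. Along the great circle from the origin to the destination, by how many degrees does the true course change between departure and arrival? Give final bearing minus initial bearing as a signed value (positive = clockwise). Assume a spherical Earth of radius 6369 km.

Initial bearing θ₁ = atan2(sin Δλ cos φ₂, cos φ₁ sin φ₂ − sin φ₁ cos φ₂ cos Δλ) = 339.28°
Final bearing θ₂ = (initial bearing from the destination back to the start) + 180° = 352.89°
Δθ = θ₂ − θ₁ = +13.6°

+13.6°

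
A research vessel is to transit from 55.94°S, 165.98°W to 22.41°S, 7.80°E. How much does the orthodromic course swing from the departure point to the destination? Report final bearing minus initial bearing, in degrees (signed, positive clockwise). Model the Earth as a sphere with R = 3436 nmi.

-170.6°

At departure: θ₁ = atan2(sin Δλ cos φ₂, cos φ₁ sin φ₂ − sin φ₁ cos φ₂ cos Δλ) = 174.13°
At arrival: θ₂ = atan2(sin Δλ cos φ₁, −cos φ₂ sin φ₁ + sin φ₂ cos φ₁ cos Δλ) = 3.55°
Δθ = θ₂ − θ₁ = -170.6°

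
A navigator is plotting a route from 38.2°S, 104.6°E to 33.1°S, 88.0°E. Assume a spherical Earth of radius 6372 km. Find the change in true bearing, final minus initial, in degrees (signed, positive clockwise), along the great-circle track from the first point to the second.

+9.7°

Initial bearing θ₁ = atan2(sin Δλ cos φ₂, cos φ₁ sin φ₂ − sin φ₁ cos φ₂ cos Δλ) = 285.71°
Final bearing θ₂ = (initial bearing from the destination back to the start) + 180° = 295.44°
Δθ = θ₂ − θ₁ = +9.7°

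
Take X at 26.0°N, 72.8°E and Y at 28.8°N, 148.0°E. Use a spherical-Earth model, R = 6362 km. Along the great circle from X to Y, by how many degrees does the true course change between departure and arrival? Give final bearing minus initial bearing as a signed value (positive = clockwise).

Initial bearing θ₁ = atan2(sin Δλ cos φ₂, cos φ₁ sin φ₂ − sin φ₁ cos φ₂ cos Δλ) = 68.43°
Final bearing θ₂ = (initial bearing from the destination back to the start) + 180° = 107.47°
Δθ = θ₂ − θ₁ = +39.0°

+39.0°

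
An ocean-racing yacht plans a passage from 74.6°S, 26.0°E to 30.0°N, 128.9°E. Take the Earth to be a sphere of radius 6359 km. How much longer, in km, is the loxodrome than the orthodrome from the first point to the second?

Great circle: cos σ = sin φ₁ sin φ₂ + cos φ₁ cos φ₂ cos Δλ,  σ = 2.1334 rad → d_gc = 13566.29 km
Rhumb line: Δψ = +2.5503, q = Δφ/Δψ = 0.7159, d_rh = R√(Δφ²+q²Δλ²) = 14198.83 km
Excess = 14198.83 − 13566.29 = 632.54 ≈ 633 km

633 km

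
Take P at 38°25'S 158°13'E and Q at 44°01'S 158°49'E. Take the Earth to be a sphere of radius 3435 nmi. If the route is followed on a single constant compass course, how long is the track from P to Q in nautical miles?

337 nmi

Rhumb course C = atan2(Δλ, Δψ) with Δψ = ln[tan(π/4+φ₂/2)/tan(π/4+φ₁/2)] = -0.1301, Δλ = +0.0105 → C = 175.40°
d = R·|Δφ| / |cos C| = 3435·0.09774 / 0.99677 = 337 nmi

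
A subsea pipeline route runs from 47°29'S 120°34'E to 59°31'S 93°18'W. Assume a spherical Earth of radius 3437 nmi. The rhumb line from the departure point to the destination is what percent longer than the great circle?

25.2%

Great circle: σ = 1.2127 rad → d_gc = Rσ = 4167.9 nmi
Rhumb: Δφ = -0.2100, Δλ = +2.5505, Δψ = -0.3562, q = Δφ/Δψ = 0.5897 → d_rh = R√(Δφ²+q²Δλ²) = 5219.5 nmi
Excess = (5219.5 − 4167.9) / 4167.9 = 1051.6 / 4167.9 = 25.23% ≈ 25.2%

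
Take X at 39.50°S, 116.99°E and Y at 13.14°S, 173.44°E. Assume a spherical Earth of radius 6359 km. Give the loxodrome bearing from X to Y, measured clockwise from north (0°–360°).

62.2°

Δψ = ln[tan(π/4+φ₂/2)/tan(π/4+φ₁/2)] = +0.5202
Δλ = +0.9852 rad (taken the short way round)
course = atan2(Δλ, Δψ) = 62.17°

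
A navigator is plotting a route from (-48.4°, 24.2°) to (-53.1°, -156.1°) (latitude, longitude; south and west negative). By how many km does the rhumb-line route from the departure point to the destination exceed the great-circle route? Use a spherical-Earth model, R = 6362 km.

Great circle: cos σ = sin φ₁ sin φ₂ + cos φ₁ cos φ₂ cos Δλ,  σ = 1.3701 rad → d_gc = 8716.4 km
Rhumb line: Δψ = -0.1298, q = Δφ/Δψ = 0.6320, d_rh = R√(Δφ²+q²Δλ²) = 12621.3 km
Excess = 12621.3 − 8716.4 = 3904.9 ≈ 3905 km

3905 km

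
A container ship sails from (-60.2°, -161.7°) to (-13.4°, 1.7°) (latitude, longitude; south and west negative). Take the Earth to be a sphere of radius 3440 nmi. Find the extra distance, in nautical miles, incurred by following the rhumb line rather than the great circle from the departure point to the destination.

1567 nmi

Great circle: cos σ = sin φ₁ sin φ₂ + cos φ₁ cos φ₂ cos Δλ,  σ = 1.8361 rad → d_gc = 6316.1 nmi
Rhumb line: Δψ = +1.0879, q = Δφ/Δψ = 0.7508, d_rh = R√(Δφ²+q²Δλ²) = 7883.4 nmi
Excess = 7883.4 − 6316.1 = 1567.3 ≈ 1567 nmi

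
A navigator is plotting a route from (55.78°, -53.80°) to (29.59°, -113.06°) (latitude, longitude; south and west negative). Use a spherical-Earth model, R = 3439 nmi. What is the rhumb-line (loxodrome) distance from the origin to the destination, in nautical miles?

2997 nmi

Rhumb course C = atan2(Δλ, Δψ) with Δψ = ln[tan(π/4+φ₂/2)/tan(π/4+φ₁/2)] = -0.6371, Δλ = -1.0343 → C = 238.37°
d = R·|Δφ| / |cos C| = 3439·0.45710 / 0.52449 = 2997 nmi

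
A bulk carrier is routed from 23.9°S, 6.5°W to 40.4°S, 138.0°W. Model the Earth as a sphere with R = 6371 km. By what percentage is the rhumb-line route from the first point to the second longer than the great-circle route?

10.3%

Great circle: σ = 1.7709 rad → d_gc = Rσ = 11282.3 km
Rhumb: Δφ = -0.2880, Δλ = -2.2951, Δψ = -0.3423, q = Δφ/Δψ = 0.8414 → d_rh = R√(Δφ²+q²Δλ²) = 12439.0 km
Excess = (12439.0 − 11282.3) / 11282.3 = 1156.7 / 11282.3 = 10.252% ≈ 10.3%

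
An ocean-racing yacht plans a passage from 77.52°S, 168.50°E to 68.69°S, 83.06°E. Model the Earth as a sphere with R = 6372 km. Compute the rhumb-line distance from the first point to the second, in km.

2871 km

Δψ = ln[tan(π/4+φ₂/2)/tan(π/4+φ₁/2)] = +0.5427;  Δφ = +0.1541 rad,  Δλ = -1.4912 rad
q = Δφ/Δψ = 0.2840
d = R·√(Δφ² + q²Δλ²) = 6372·0.45063 = 2871 km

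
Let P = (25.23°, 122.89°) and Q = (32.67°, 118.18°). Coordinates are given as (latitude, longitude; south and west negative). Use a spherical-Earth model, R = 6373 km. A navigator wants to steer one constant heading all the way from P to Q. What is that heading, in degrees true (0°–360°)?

331.0°

Meridional parts: M(φ₁)=+0.4553, M(φ₂)=+0.6039 → ΔM = +0.1486;  Δλ = -0.0822 rad
tan C = Δλ / ΔM = -0.5533 → C = 331.04°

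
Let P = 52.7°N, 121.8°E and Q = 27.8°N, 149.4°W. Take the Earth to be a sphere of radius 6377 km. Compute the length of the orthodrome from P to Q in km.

cos σ = sin φ₁ sin φ₂ + cos φ₁ cos φ₂ cos Δλ
      = sin(52.70°)sin(27.80°) + cos(52.70°)cos(27.80°)cos(88.80°) = 0.3822
σ = 67.528° → d = Rσ = 6377·1.17859 = 7516 km

7516 km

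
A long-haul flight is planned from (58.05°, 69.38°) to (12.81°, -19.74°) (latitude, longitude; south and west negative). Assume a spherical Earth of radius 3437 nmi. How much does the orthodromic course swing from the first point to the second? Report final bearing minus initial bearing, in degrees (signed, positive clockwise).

-63.5°

Initial bearing θ₁ = atan2(sin Δλ cos φ₂, cos φ₁ sin φ₂ − sin φ₁ cos φ₂ cos Δλ) = 276.12°
Final bearing θ₂ = (initial bearing from the destination back to the start) + 180° = 212.66°
Δθ = θ₂ − θ₁ = -63.5°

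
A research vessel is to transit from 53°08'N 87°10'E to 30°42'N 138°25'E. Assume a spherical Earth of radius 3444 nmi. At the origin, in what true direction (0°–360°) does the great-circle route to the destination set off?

N = sin Δλ·cos φ₂ = +0.6706;  D = cos φ₁ sin φ₂ − sin φ₁ cos φ₂ cos Δλ = -0.1243
initial course = atan2(N, D) = 100.50°

100.5°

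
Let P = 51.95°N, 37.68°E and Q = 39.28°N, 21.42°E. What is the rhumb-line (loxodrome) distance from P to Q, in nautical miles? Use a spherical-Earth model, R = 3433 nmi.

1017 nmi

Δψ = ln[tan(π/4+φ₂/2)/tan(π/4+φ₁/2)] = -0.3182;  Δφ = -0.2211 rad,  Δλ = -0.2838 rad
q = Δφ/Δψ = 0.6951
d = R·√(Δφ² + q²Δλ²) = 3433·0.29632 = 1017 nmi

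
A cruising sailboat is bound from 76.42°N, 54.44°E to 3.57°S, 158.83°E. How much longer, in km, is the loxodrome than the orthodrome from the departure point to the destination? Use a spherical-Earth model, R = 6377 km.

Great circle: cos σ = sin φ₁ sin φ₂ + cos φ₁ cos φ₂ cos Δλ,  σ = 1.6898 rad → d_gc = 10776.1 km
Rhumb line: Δψ = -2.1904, q = Δφ/Δψ = 0.6374, d_rh = R√(Δφ²+q²Δλ²) = 11580.1 km
Excess = 11580.1 − 10776.1 = 804.0 ≈ 804 km

804 km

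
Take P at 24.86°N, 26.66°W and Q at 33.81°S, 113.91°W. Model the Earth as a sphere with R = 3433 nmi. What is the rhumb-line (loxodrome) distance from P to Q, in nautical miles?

Rhumb course C = atan2(Δλ, Δψ) with Δψ = ln[tan(π/4+φ₂/2)/tan(π/4+φ₁/2)] = -1.0758, Δλ = -1.5228 → C = 234.76°
d = R·|Δφ| / |cos C| = 3433·1.02398 / 0.57701 = 6092 nmi

6092 nmi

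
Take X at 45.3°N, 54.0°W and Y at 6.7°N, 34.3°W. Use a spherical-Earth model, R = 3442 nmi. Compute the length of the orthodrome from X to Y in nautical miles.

Haversine: a = sin²(Δφ/2)+cos φ₁ cos φ₂ sin²(Δλ/2) = 0.12968;  σ = 2·atan2(√a,√(1−a))
σ = 42.215° → d = Rσ = 3442·0.73679 = 2536 nmi

2536 nmi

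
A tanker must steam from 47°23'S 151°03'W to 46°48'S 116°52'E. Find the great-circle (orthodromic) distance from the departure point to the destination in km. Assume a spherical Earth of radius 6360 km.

6515 km

Haversine: a = sin²(Δφ/2)+cos φ₁ cos φ₂ sin²(Δλ/2) = 0.24020;  σ = 2·atan2(√a,√(1−a))
σ = 58.695° → d = Rσ = 6360·1.02442 = 6515 km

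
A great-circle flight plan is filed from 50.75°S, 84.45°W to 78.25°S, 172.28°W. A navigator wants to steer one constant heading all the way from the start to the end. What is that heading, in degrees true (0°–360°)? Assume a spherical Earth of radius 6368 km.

231.0°

Meridional parts: M(φ₁)=-1.0312, M(φ₂)=-2.2740 → ΔM = -1.2428;  Δλ = -1.5329 rad
tan C = Δλ / ΔM = +1.2334 → C = 230.97°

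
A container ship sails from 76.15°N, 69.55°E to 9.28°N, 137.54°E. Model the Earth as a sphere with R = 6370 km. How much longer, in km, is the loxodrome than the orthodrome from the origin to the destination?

Great circle: cos σ = sin φ₁ sin φ₂ + cos φ₁ cos φ₂ cos Δλ,  σ = 1.3232 rad → d_gc = 8428.6 km
Rhumb line: Δψ = -1.9455, q = Δφ/Δψ = 0.5999, d_rh = R√(Δφ²+q²Δλ²) = 8708.2 km
Excess = 8708.2 − 8428.6 = 279.6 ≈ 280 km

280 km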